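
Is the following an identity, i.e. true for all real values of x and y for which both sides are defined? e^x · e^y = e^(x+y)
Claim: e^x · e^y = e^(x+y).
Reasoning: This is the law of exponents for a common base: multiplying powers adds exponents. E.g. from the series, (Σ x^j/j!)(Σ y^k/k!) = Σ_m (Σ_{j+k=m} x^j y^k/(j!k!)) = Σ_m (x+y)^m/m! by the binomial theorem.
So the two sides agree for all real values of x and y for which both sides are defined.

Conclusion: Yes, this is an identity.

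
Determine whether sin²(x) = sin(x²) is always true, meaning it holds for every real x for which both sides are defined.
Claim: sin²(x) = sin(x²).
Test a specific point where both sides are defined: x = -π/4.
LHS = sin²(x) ≈ 0.5000
RHS = sin(x²) ≈ 0.5785
Since 0.5000 ≠ 0.5785, the equation fails at this point, so it cannot hold for every real x for which both sides are defined.
sin²(x) means (sin x)², squaring the output; sin(x²) squares the input. These are different functions.

Conclusion: No, this is NOT an identity.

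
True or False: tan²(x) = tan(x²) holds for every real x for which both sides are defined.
Claim: tan²(x) = tan(x²).
Test a specific point where both sides are defined: x = π/4.
LHS = tan²(x) ≈ 1.0000
RHS = tan(x²) ≈ 0.7092
Since 1.0000 ≠ 0.7092, the equation fails at this point, so it cannot hold for every real x for which both sides are defined.
tan²(x) means (tan x)², squaring the output; tan(x²) squares the input. These are different functions.

Conclusion: False.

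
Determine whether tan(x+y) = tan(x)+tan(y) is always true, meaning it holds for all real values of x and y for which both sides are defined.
No, this is NOT an identity.

Claim: tan(x+y) = tan(x)+tan(y).
Test a specific point where both sides are defined: x = -π/6, y = -π/6.
LHS = tan(x+y) ≈ -1.7321
RHS = tan(x)+tan(y) ≈ -1.1547
Since -1.7321 ≠ -1.1547, the equation fails at this point, so it cannot hold for all real values of x and y for which both sides are defined.
The correct formula is tan(x+y) = (tan(x) + tan(y))/(1 - tan(x)tan(y)).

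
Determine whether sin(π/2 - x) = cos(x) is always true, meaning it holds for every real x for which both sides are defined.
Yes, this is an identity.

Claim: sin(π/2 - x) = cos(x).
Reasoning: Use sin(u - v) = sin(u)cos(v) - cos(u)sin(v) with u = π/2, v = x: sin(π/2)cos(x) - cos(π/2)sin(x) = 1·cos(x) - 0·sin(x) = cos(x).
So the two sides agree for every real x for which both sides are defined.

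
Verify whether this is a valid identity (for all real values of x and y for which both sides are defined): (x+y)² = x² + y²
No, this is NOT an identity.

Claim: (x+y)² = x² + y².
Test a specific point where both sides are defined: x = 3, y = 2.
LHS = (x+y)² ≈ 25.0000
RHS = x² + y² ≈ 13.0000
Since 25.0000 ≠ 13.0000, the equation fails at this point, so it cannot hold for all real values of x and y for which both sides are defined.
The correct expansion is (x+y)² = x² + 2xy + y²; the cross term 2xy is missing.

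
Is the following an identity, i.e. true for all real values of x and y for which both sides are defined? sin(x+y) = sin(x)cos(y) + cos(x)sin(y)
Yes, this is an identity.

Claim: sin(x+y) = sin(x)cos(y) + cos(x)sin(y).
Reasoning: By Euler's formula e^(i(x+y)) = e^(ix)·e^(iy) = (cos x + i·sin x)(cos y + i·sin y). The imaginary part of the left side is sin(x+y); the imaginary part of the product is sin(x)cos(y) + cos(x)sin(y).
So the two sides agree for all real values of x and y for which both sides are defined.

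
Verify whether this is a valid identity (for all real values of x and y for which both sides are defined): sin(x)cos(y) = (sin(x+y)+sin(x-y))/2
Yes, this is an identity.

Claim: sin(x)cos(y) = (sin(x+y)+sin(x-y))/2.
Reasoning: sin(x+y) = sin(x)cos(y) + cos(x)sin(y) and sin(x-y) = sin(x)cos(y) - cos(x)sin(y). Adding, sin(x+y) + sin(x-y) = 2sin(x)cos(y); divide by 2.
So the two sides agree for all real values of x and y for which both sides are defined.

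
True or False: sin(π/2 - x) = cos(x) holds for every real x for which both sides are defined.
True.

Claim: sin(π/2 - x) = cos(x).
Reasoning: Use sin(u - v) = sin(u)cos(v) - cos(u)sin(v) with u = π/2, v = x: sin(π/2)cos(x) - cos(π/2)sin(x) = 1·cos(x) - 0·sin(x) = cos(x).
So the two sides agree for every real x for which both sides are defined.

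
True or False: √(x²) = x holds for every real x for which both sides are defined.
False.

Claim: √(x²) = x.
Test a specific point where both sides are defined: x = -1.
LHS = √(x²) ≈ 1.0000
RHS = x ≈ -1.0000
Since 1.0000 ≠ -1.0000, the equation fails at this point, so it cannot hold for every real x for which both sides are defined.
√(x²) = |x|, which differs from x whenever x < 0 (both sides are defined for every real x).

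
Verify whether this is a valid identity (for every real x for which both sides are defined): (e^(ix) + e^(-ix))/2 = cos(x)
Claim: (e^(ix) + e^(-ix))/2 = cos(x).
Reasoning: By Euler's formula e^(ix) = cos(x) + i·sin(x) and e^(-ix) = cos(x) - i·sin(x). Adding cancels the sine terms: e^(ix) + e^(-ix) = 2cos(x); divide by 2.
So the two sides agree for every real x for which both sides are defined.

Conclusion: Yes, this is an identity.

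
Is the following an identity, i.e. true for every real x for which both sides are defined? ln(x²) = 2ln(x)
Yes, this is an identity.

Claim: ln(x²) = 2ln(x).
Reasoning: The right side requires x > 0. For x > 0, x² = (e^(ln x))² = e^(2ln x), so ln(x²) = 2ln(x). (For x < 0 the right side is undefined, so those values are outside the claim.)
So the two sides agree for every real x for which both sides are defined.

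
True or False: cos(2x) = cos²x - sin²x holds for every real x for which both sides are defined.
True.

Claim: cos(2x) = cos²x - sin²x.
Reasoning: Put y = x in the addition formula cos(x+y) = cos(x)cos(y) - sin(x)sin(y): cos(2x) = cos²x - sin²x.
So the two sides agree for every real x for which both sides are defined.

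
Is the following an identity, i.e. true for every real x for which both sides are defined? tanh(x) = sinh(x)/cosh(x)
Claim: tanh(x) = sinh(x)/cosh(x).
Reasoning: tanh(x) is defined as sinh(x)/cosh(x) = (e^x - e^-x)/(e^x + e^-x); cosh(x) ≥ 1 is never zero, so this holds for every real x.
So the two sides agree for every real x for which both sides are defined.

Conclusion: Yes, this is an identity.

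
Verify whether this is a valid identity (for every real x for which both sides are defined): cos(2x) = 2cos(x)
Claim: cos(2x) = 2cos(x).
Test a specific point where both sides are defined: x = π/3.
LHS = cos(2x) ≈ -0.5000
RHS = 2cos(x) ≈ 1.0000
Since -0.5000 ≠ 1.0000, the equation fails at this point, so it cannot hold for every real x for which both sides are defined.
The correct double-angle formula is cos(2x) = cos²x - sin²x.

Conclusion: No, this is NOT an identity.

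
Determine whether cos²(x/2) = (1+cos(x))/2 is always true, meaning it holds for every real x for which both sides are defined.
Claim: cos²(x/2) = (1+cos(x))/2.
Reasoning: Use cos(2θ) = 2cos²θ - 1 with θ = x/2: cos(x) = 2cos²(x/2) - 1. Solving for cos²(x/2) gives (1 + cos(x))/2.
So the two sides agree for every real x for which both sides are defined.

Conclusion: Yes, this is an identity.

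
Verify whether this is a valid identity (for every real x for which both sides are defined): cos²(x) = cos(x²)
No, this is NOT an identity.

Claim: cos²(x) = cos(x²).
Test a specific point where both sides are defined: x = -π/2.
LHS = cos²(x) ≈ 0.0000
RHS = cos(x²) ≈ -0.7812
Since 0.0000 ≠ -0.7812, the equation fails at this point, so it cannot hold for every real x for which both sides are defined.
cos²(x) means (cos x)², squaring the output; cos(x²) squares the input. These are different functions.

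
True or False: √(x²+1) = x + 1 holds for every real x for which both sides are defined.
False.

Claim: √(x²+1) = x + 1.
Test a specific point where both sides are defined: x = 3.
LHS = √(x²+1) ≈ 3.1623
RHS = x + 1 ≈ 4.0000
Since 3.1623 ≠ 4.0000, the equation fails at this point, so it cannot hold for every real x for which both sides are defined.
(x+1)² = x² + 2x + 1 ≠ x² + 1 unless x = 0.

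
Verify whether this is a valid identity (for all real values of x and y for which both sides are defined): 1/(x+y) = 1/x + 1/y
No, this is NOT an identity.

Claim: 1/(x+y) = 1/x + 1/y.
Test a specific point where both sides are defined: x = 3/2, y = 1/2.
LHS = 1/(x+y) ≈ 0.5000
RHS = 1/x + 1/y ≈ 2.6667
Since 0.5000 ≠ 2.6667, the equation fails at this point, so it cannot hold for all real values of x and y for which both sides are defined.
1/x + 1/y = (x+y)/(xy), which is not 1/(x+y).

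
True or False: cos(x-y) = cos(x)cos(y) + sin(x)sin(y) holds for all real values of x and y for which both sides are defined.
True.

Claim: cos(x-y) = cos(x)cos(y) + sin(x)sin(y).
Reasoning: Replace y by -y in cos(x+y) = cos(x)cos(y) - sin(x)sin(y) and use cos(-y) = cos(y), sin(-y) = -sin(y): cos(x-y) = cos(x)cos(y) + sin(x)sin(y).
So the two sides agree for all real values of x and y for which both sides are defined.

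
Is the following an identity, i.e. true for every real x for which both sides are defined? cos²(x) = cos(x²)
Claim: cos²(x) = cos(x²).
Test a specific point where both sides are defined: x = π/2.
LHS = cos²(x) ≈ 0.0000
RHS = cos(x²) ≈ -0.7812
Since 0.0000 ≠ -0.7812, the equation fails at this point, so it cannot hold for every real x for which both sides are defined.
cos²(x) means (cos x)², squaring the output; cos(x²) squares the input. These are different functions.

Conclusion: No, this is NOT an identity.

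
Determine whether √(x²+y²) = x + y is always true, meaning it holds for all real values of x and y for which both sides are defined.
No, this is NOT an identity.

Claim: √(x²+y²) = x + y.
Test a specific point where both sides are defined: x = 3, y = 3.
LHS = √(x²+y²) ≈ 4.2426
RHS = x + y ≈ 6.0000
Since 4.2426 ≠ 6.0000, the equation fails at this point, so it cannot hold for all real values of x and y for which both sides are defined.
(x+y)² = x² + 2xy + y², not x² + y², so the square root does not split this way.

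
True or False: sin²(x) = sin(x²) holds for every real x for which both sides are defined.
False.

Claim: sin²(x) = sin(x²).
Test a specific point where both sides are defined: x = 3π/4.
LHS = sin²(x) ≈ 0.5000
RHS = sin(x²) ≈ -0.6680
Since 0.5000 ≠ -0.6680, the equation fails at this point, so it cannot hold for every real x for which both sides are defined.
sin²(x) means (sin x)², squaring the output; sin(x²) squares the input. These are different functions.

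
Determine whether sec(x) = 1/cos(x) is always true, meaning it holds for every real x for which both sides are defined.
Yes, this is an identity.

Claim: sec(x) = 1/cos(x).
Reasoning: sec(x) is by definition the reciprocal of cos(x), wherever cos(x) ≠ 0.
So the two sides agree for every real x for which both sides are defined.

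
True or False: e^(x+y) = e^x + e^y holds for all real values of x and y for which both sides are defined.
Claim: e^(x+y) = e^x + e^y.
Test a specific point where both sides are defined: x = 1/2, y = 5.
LHS = e^(x+y) ≈ 244.6919
RHS = e^x + e^y ≈ 150.0619
Since 244.6919 ≠ 150.0619, the equation fails at this point, so it cannot hold for all real values of x and y for which both sides are defined.
The correct rule is e^(x+y) = e^x · e^y (a product, not a sum).

Conclusion: False.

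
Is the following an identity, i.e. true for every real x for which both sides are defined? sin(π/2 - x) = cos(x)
Yes, this is an identity.

Claim: sin(π/2 - x) = cos(x).
Reasoning: Use sin(u - v) = sin(u)cos(v) - cos(u)sin(v) with u = π/2, v = x: sin(π/2)cos(x) - cos(π/2)sin(x) = 1·cos(x) - 0·sin(x) = cos(x).
So the two sides agree for every real x for which both sides are defined.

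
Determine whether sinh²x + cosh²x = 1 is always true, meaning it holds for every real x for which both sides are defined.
Claim: sinh²x + cosh²x = 1.
Test a specific point where both sides are defined: x = -1.
LHS = sinh²x + cosh²x ≈ 3.7622
RHS = 1 ≈ 1.0000
Since 3.7622 ≠ 1.0000, the equation fails at this point, so it cannot hold for every real x for which both sides are defined.
The correct hyperbolic identity is cosh²x - sinh²x = 1 (a difference); the sum sinh²x + cosh²x equals cosh(2x).

Conclusion: No, this is NOT an identity.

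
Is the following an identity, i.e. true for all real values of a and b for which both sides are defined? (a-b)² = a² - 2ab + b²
Claim: (a-b)² = a² - 2ab + b².
Reasoning: Expand: (a-b)² = (a-b)(a-b) = a·a - a·b - b·a + b·b = a² - 2ab + b².
So the two sides agree for all real values of a and b for which both sides are defined.

Conclusion: Yes, this is an identity.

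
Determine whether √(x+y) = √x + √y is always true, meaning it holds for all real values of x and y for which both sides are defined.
Claim: √(x+y) = √x + √y.
Test a specific point where both sides are defined: x = 3, y = 3/2.
LHS = √(x+y) ≈ 2.1213
RHS = √x + √y ≈ 2.9568
Since 2.1213 ≠ 2.9568, the equation fails at this point, so it cannot hold for all real values of x and y for which both sides are defined.
Squaring the right side gives x + 2√(xy) + y, not x + y.

Conclusion: No, this is NOT an identity.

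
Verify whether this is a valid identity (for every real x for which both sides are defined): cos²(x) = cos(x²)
Claim: cos²(x) = cos(x²).
Test a specific point where both sides are defined: x = -π/6.
LHS = cos²(x) ≈ 0.7500
RHS = cos(x²) ≈ 0.9627
Since 0.7500 ≠ 0.9627, the equation fails at this point, so it cannot hold for every real x for which both sides are defined.
cos²(x) means (cos x)², squaring the output; cos(x²) squares the input. These are different functions.

Conclusion: No, this is NOT an identity.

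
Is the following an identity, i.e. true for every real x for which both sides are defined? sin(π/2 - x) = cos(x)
Claim: sin(π/2 - x) = cos(x).
Reasoning: Use sin(u - v) = sin(u)cos(v) - cos(u)sin(v) with u = π/2, v = x: sin(π/2)cos(x) - cos(π/2)sin(x) = 1·cos(x) - 0·sin(x) = cos(x).
So the two sides agree for every real x for which both sides are defined.

Conclusion: Yes, this is an identity.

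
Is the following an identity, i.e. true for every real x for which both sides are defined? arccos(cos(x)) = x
No, this is NOT an identity.

Claim: arccos(cos(x)) = x.
Test a specific point where both sides are defined: x = -π/2.
LHS = arccos(cos(x)) ≈ 1.5708
RHS = x ≈ -1.5708
Since 1.5708 ≠ -1.5708, the equation fails at this point, so it cannot hold for every real x for which both sides are defined.
arccos only returns values in [0, π], so arccos(cos(x)) = x holds only for x in that interval, not for all real x.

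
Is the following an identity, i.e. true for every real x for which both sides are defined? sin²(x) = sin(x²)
Claim: sin²(x) = sin(x²).
Test a specific point where both sides are defined: x = -π/4.
LHS = sin²(x) ≈ 0.5000
RHS = sin(x²) ≈ 0.5785
Since 0.5000 ≠ 0.5785, the equation fails at this point, so it cannot hold for every real x for which both sides are defined.
sin²(x) means (sin x)², squaring the output; sin(x²) squares the input. These are different functions.

Conclusion: No, this is NOT an identity.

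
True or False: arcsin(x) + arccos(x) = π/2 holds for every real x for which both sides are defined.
Claim: arcsin(x) + arccos(x) = π/2.
Reasoning: Both sides are defined for -1 ≤ x ≤ 1. Let θ = arcsin(x), so sin θ = x and θ ∈ [-π/2, π/2]. Then cos(π/2 - θ) = sin θ = x and π/2 - θ ∈ [0, π], which is exactly the range of arccos, so arccos(x) = π/2 - θ. Adding: arcsin(x) + arccos(x) = θ + (π/2 - θ) = π/2.
So the two sides agree for every real x for which both sides are defined.

Conclusion: True.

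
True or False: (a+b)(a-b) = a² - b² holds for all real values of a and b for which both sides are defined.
True.

Claim: (a+b)(a-b) = a² - b².
Reasoning: Expand: (a+b)(a-b) = a² - ab + ba - b² = a² - b² (the cross terms cancel).
So the two sides agree for all real values of a and b for which both sides are defined.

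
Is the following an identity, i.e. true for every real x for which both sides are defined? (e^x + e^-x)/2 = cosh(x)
Yes, this is an identity.

Claim: (e^x + e^-x)/2 = cosh(x).
Reasoning: This is exactly the definition of the hyperbolic cosine: cosh(x) := (e^x + e^-x)/2.
So the two sides agree for every real x for which both sides are defined.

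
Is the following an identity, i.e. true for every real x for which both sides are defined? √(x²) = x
No, this is NOT an identity.

Claim: √(x²) = x.
Test a specific point where both sides are defined: x = -2.
LHS = √(x²) ≈ 2.0000
RHS = x ≈ -2.0000
Since 2.0000 ≠ -2.0000, the equation fails at this point, so it cannot hold for every real x for which both sides are defined.
√(x²) = |x|, which differs from x whenever x < 0 (both sides are defined for every real x).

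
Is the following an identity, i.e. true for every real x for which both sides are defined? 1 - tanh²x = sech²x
Yes, this is an identity.

Claim: 1 - tanh²x = sech²x.
Reasoning: Divide cosh²x - sinh²x = 1 through by cosh²x (never zero): 1 - tanh²x = 1/cosh²x = sech²x.
So the two sides agree for every real x for which both sides are defined.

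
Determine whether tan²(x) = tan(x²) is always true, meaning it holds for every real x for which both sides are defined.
Claim: tan²(x) = tan(x²).
Test a specific point where both sides are defined: x = 3π/4.
LHS = tan²(x) ≈ 1.0000
RHS = tan(x²) ≈ -0.8977
Since 1.0000 ≠ -0.8977, the equation fails at this point, so it cannot hold for every real x for which both sides are defined.
tan²(x) means (tan x)², squaring the output; tan(x²) squares the input. These are different functions.

Conclusion: No, this is NOT an identity.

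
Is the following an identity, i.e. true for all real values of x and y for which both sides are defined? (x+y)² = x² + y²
Claim: (x+y)² = x² + y².
Test a specific point where both sides are defined: x = 4, y = 1.
LHS = (x+y)² ≈ 25.0000
RHS = x² + y² ≈ 17.0000
Since 25.0000 ≠ 17.0000, the equation fails at this point, so it cannot hold for all real values of x and y for which both sides are defined.
The correct expansion is (x+y)² = x² + 2xy + y²; the cross term 2xy is missing.

Conclusion: No, this is NOT an identity.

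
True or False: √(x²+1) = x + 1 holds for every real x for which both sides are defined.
False.

Claim: √(x²+1) = x + 1.
Test a specific point where both sides are defined: x = -1.
LHS = √(x²+1) ≈ 1.4142
RHS = x + 1 ≈ 0.0000
Since 1.4142 ≠ 0.0000, the equation fails at this point, so it cannot hold for every real x for which both sides are defined.
(x+1)² = x² + 2x + 1 ≠ x² + 1 unless x = 0.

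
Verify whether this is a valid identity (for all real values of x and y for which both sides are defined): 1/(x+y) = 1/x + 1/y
Claim: 1/(x+y) = 1/x + 1/y.
Test a specific point where both sides are defined: x = 5, y = -1.
LHS = 1/(x+y) ≈ 0.2500
RHS = 1/x + 1/y ≈ -0.8000
Since 0.2500 ≠ -0.8000, the equation fails at this point, so it cannot hold for all real values of x and y for which both sides are defined.
1/x + 1/y = (x+y)/(xy), which is not 1/(x+y).

Conclusion: No, this is NOT an identity.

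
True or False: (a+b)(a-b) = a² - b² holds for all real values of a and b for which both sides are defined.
Claim: (a+b)(a-b) = a² - b².
Reasoning: Expand: (a+b)(a-b) = a² - ab + ba - b² = a² - b² (the cross terms cancel).
So the two sides agree for all real values of a and b for which both sides are defined.

Conclusion: True.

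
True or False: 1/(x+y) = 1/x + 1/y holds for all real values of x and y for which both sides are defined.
Claim: 1/(x+y) = 1/x + 1/y.
Test a specific point where both sides are defined: x = 5, y = 2.
LHS = 1/(x+y) ≈ 0.1429
RHS = 1/x + 1/y ≈ 0.7000
Since 0.1429 ≠ 0.7000, the equation fails at this point, so it cannot hold for all real values of x and y for which both sides are defined.
1/x + 1/y = (x+y)/(xy), which is not 1/(x+y).

Conclusion: False.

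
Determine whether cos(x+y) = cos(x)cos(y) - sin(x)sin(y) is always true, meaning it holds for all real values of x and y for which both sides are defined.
Yes, this is an identity.

Claim: cos(x+y) = cos(x)cos(y) - sin(x)sin(y).
Reasoning: By Euler's formula e^(i(x+y)) = e^(ix)·e^(iy) = (cos x + i·sin x)(cos y + i·sin y). The real part of the left side is cos(x+y); the real part of the product is cos(x)cos(y) - sin(x)sin(y) (since i·i = -1).
So the two sides agree for all real values of x and y for which both sides are defined.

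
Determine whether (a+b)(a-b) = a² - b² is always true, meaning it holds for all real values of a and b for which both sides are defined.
Claim: (a+b)(a-b) = a² - b².
Reasoning: Expand: (a+b)(a-b) = a² - ab + ba - b² = a² - b² (the cross terms cancel).
So the two sides agree for all real values of a and b for which both sides are defined.

Conclusion: Yes, this is an identity.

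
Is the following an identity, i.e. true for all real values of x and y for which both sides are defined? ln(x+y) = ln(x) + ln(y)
Claim: ln(x+y) = ln(x) + ln(y).
Test a specific point where both sides are defined: x = 5, y = 4.
LHS = ln(x+y) ≈ 2.1972
RHS = ln(x) + ln(y) ≈ 2.9957
Since 2.1972 ≠ 2.9957, the equation fails at this point, so it cannot hold for all real values of x and y for which both sides are defined.
ln(x) + ln(y) = ln(xy), not ln(x+y).

Conclusion: No, this is NOT an identity.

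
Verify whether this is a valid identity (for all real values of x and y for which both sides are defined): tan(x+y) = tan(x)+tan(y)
Claim: tan(x+y) = tan(x)+tan(y).
Test a specific point where both sides are defined: x = -π/6, y = -π/6.
LHS = tan(x+y) ≈ -1.7321
RHS = tan(x)+tan(y) ≈ -1.1547
Since -1.7321 ≠ -1.1547, the equation fails at this point, so it cannot hold for all real values of x and y for which both sides are defined.
The correct formula is tan(x+y) = (tan(x) + tan(y))/(1 - tan(x)tan(y)).

Conclusion: No, this is NOT an identity.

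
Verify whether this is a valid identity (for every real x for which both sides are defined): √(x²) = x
No, this is NOT an identity.

Claim: √(x²) = x.
Test a specific point where both sides are defined: x = -2.
LHS = √(x²) ≈ 2.0000
RHS = x ≈ -2.0000
Since 2.0000 ≠ -2.0000, the equation fails at this point, so it cannot hold for every real x for which both sides are defined.
√(x²) = |x|, which differs from x whenever x < 0 (both sides are defined for every real x).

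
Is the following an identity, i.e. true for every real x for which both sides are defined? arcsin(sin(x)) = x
Claim: arcsin(sin(x)) = x.
Test a specific point where both sides are defined: x = 3π/4.
LHS = arcsin(sin(x)) ≈ 0.7854
RHS = x ≈ 2.3562
Since 0.7854 ≠ 2.3562, the equation fails at this point, so it cannot hold for every real x for which both sides are defined.
arcsin only returns values in [-π/2, π/2], so arcsin(sin(x)) = x holds only for x in that interval, not for all real x.

Conclusion: No, this is NOT an identity.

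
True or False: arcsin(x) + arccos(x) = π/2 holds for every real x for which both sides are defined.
Claim: arcsin(x) + arccos(x) = π/2.
Reasoning: Both sides are defined for -1 ≤ x ≤ 1. Let θ = arcsin(x), so sin θ = x and θ ∈ [-π/2, π/2]. Then cos(π/2 - θ) = sin θ = x and π/2 - θ ∈ [0, π], which is exactly the range of arccos, so arccos(x) = π/2 - θ. Adding: arcsin(x) + arccos(x) = θ + (π/2 - θ) = π/2.
So the two sides agree for every real x for which both sides are defined.

Conclusion: True.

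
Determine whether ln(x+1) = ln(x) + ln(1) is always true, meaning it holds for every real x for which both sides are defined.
Claim: ln(x+1) = ln(x) + ln(1).
Test a specific point where both sides are defined: x = 3/2.
LHS = ln(x+1) ≈ 0.9163
RHS = ln(x) + ln(1) ≈ 0.4055
Since 0.9163 ≠ 0.4055, the equation fails at this point, so it cannot hold for every real x for which both sides are defined.
ln(1) = 0, so the right side is just ln(x), which differs from ln(x+1).

Conclusion: No, this is NOT an identity.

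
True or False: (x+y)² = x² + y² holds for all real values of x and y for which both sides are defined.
Claim: (x+y)² = x² + y².
Test a specific point where both sides are defined: x = -3, y = -2.
LHS = (x+y)² ≈ 25.0000
RHS = x² + y² ≈ 13.0000
Since 25.0000 ≠ 13.0000, the equation fails at this point, so it cannot hold for all real values of x and y for which both sides are defined.
The correct expansion is (x+y)² = x² + 2xy + y²; the cross term 2xy is missing.

Conclusion: False.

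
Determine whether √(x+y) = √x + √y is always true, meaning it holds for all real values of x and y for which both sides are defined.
No, this is NOT an identity.

Claim: √(x+y) = √x + √y.
Test a specific point where both sides are defined: x = 1/2, y = 2.
LHS = √(x+y) ≈ 1.5811
RHS = √x + √y ≈ 2.1213
Since 1.5811 ≠ 2.1213, the equation fails at this point, so it cannot hold for all real values of x and y for which both sides are defined.
Squaring the right side gives x + 2√(xy) + y, not x + y.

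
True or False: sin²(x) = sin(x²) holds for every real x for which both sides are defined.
False.

Claim: sin²(x) = sin(x²).
Test a specific point where both sides are defined: x = -π/6.
LHS = sin²(x) ≈ 0.2500
RHS = sin(x²) ≈ 0.2707
Since 0.2500 ≠ 0.2707, the equation fails at this point, so it cannot hold for every real x for which both sides are defined.
sin²(x) means (sin x)², squaring the output; sin(x²) squares the input. These are different functions.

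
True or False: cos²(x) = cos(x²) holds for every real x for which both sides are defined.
False.

Claim: cos²(x) = cos(x²).
Test a specific point where both sides are defined: x = π/2.
LHS = cos²(x) ≈ 0.0000
RHS = cos(x²) ≈ -0.7812
Since 0.0000 ≠ -0.7812, the equation fails at this point, so it cannot hold for every real x for which both sides are defined.
cos²(x) means (cos x)², squaring the output; cos(x²) squares the input. These are different functions.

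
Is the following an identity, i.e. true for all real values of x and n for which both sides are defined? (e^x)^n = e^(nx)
Yes, this is an identity.

Claim: (e^x)^n = e^(nx).
Reasoning: e^x is a positive real number, and for a positive base B and real exponent n, B^n = e^(n·ln B). With B = e^x, ln B = x, so (e^x)^n = e^(n·x).
So the two sides agree for all real values of x and n for which both sides are defined.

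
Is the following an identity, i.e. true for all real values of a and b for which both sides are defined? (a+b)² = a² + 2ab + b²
Yes, this is an identity.

Claim: (a+b)² = a² + 2ab + b².
Reasoning: Expand: (a+b)² = (a+b)(a+b) = a·a + a·b + b·a + b·b = a² + 2ab + b².
So the two sides agree for all real values of a and b for which both sides are defined.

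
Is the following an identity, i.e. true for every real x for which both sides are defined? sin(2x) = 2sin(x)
No, this is NOT an identity.

Claim: sin(2x) = 2sin(x).
Test a specific point where both sides are defined: x = -π/6.
LHS = sin(2x) ≈ -0.8660
RHS = 2sin(x) ≈ -1.0000
Since -0.8660 ≠ -1.0000, the equation fails at this point, so it cannot hold for every real x for which both sides are defined.
The correct double-angle formula is sin(2x) = 2sin(x)cos(x).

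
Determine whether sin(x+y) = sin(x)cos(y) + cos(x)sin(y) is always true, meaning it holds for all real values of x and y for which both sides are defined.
Claim: sin(x+y) = sin(x)cos(y) + cos(x)sin(y).
Reasoning: By Euler's formula e^(i(x+y)) = e^(ix)·e^(iy) = (cos x + i·sin x)(cos y + i·sin y). The imaginary part of the left side is sin(x+y); the imaginary part of the product is sin(x)cos(y) + cos(x)sin(y).
So the two sides agree for all real values of x and y for which both sides are defined.

Conclusion: Yes, this is an identity.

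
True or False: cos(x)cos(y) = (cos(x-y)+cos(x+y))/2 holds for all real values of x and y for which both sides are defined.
True.

Claim: cos(x)cos(y) = (cos(x-y)+cos(x+y))/2.
Reasoning: cos(x-y) = cos(x)cos(y) + sin(x)sin(y) and cos(x+y) = cos(x)cos(y) - sin(x)sin(y). Adding, cos(x-y) + cos(x+y) = 2cos(x)cos(y); divide by 2.
So the two sides agree for all real values of x and y for which both sides are defined.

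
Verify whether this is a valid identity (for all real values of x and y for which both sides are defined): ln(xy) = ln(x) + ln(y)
Yes, this is an identity.

Claim: ln(xy) = ln(x) + ln(y).
Reasoning: Both sides are simultaneously defined only when x, y > 0. Write x = e^p, y = e^q (p = ln x, q = ln y). Then xy = e^p · e^q = e^(p+q), so ln(xy) = p + q = ln(x) + ln(y).
So the two sides agree for all real values of x and y for which both sides are defined.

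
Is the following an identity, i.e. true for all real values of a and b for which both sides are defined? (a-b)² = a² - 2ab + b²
Yes, this is an identity.

Claim: (a-b)² = a² - 2ab + b².
Reasoning: Expand: (a-b)² = (a-b)(a-b) = a·a - a·b - b·a + b·b = a² - 2ab + b².
So the two sides agree for all real values of a and b for which both sides are defined.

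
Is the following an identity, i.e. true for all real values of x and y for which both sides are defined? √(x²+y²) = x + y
No, this is NOT an identity.

Claim: √(x²+y²) = x + y.
Test a specific point where both sides are defined: x = 3/2, y = 1.
LHS = √(x²+y²) ≈ 1.8028
RHS = x + y ≈ 2.5000
Since 1.8028 ≠ 2.5000, the equation fails at this point, so it cannot hold for all real values of x and y for which both sides are defined.
(x+y)² = x² + 2xy + y², not x² + y², so the square root does not split this way.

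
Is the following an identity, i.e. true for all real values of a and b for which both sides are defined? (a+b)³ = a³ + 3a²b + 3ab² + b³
Yes, this is an identity.

Claim: (a+b)³ = a³ + 3a²b + 3ab² + b³.
Reasoning: (a+b)³ = (a+b)(a+b)² = (a+b)(a² + 2ab + b²) = a³ + 2a²b + ab² + a²b + 2ab² + b³ = a³ + 3a²b + 3ab² + b³.
So the two sides agree for all real values of a and b for which both sides are defined.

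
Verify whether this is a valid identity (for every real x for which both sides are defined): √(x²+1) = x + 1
Claim: √(x²+1) = x + 1.
Test a specific point where both sides are defined: x = 3.
LHS = √(x²+1) ≈ 3.1623
RHS = x + 1 ≈ 4.0000
Since 3.1623 ≠ 4.0000, the equation fails at this point, so it cannot hold for every real x for which both sides are defined.
(x+1)² = x² + 2x + 1 ≠ x² + 1 unless x = 0.

Conclusion: No, this is NOT an identity.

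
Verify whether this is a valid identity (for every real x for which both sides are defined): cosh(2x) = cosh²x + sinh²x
Yes, this is an identity.

Claim: cosh(2x) = cosh²x + sinh²x.
Reasoning: cosh²x = (e^(2x) + 2 + e^(-2x))/4 and sinh²x = (e^(2x) - 2 + e^(-2x))/4. Adding gives (2e^(2x) + 2e^(-2x))/4 = (e^(2x) + e^(-2x))/2 = cosh(2x).
So the two sides agree for every real x for which both sides are defined.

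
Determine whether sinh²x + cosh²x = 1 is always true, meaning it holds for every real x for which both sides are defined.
No, this is NOT an identity.

Claim: sinh²x + cosh²x = 1.
Test a specific point where both sides are defined: x = -3.
LHS = sinh²x + cosh²x ≈ 201.7156
RHS = 1 ≈ 1.0000
Since 201.7156 ≠ 1.0000, the equation fails at this point, so it cannot hold for every real x for which both sides are defined.
The correct hyperbolic identity is cosh²x - sinh²x = 1 (a difference); the sum sinh²x + cosh²x equals cosh(2x).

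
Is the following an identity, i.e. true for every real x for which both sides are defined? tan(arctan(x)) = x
Claim: tan(arctan(x)) = x.
Reasoning: For every real x, arctan(x) is by definition the angle in (-π/2, π/2) whose tangent equals x. Taking the tangent of that angle returns x.
So the two sides agree for every real x for which both sides are defined.

Conclusion: Yes, this is an identity.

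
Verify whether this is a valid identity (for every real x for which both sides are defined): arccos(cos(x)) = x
Claim: arccos(cos(x)) = x.
Test a specific point where both sides are defined: x = -π/4.
LHS = arccos(cos(x)) ≈ 0.7854
RHS = x ≈ -0.7854
Since 0.7854 ≠ -0.7854, the equation fails at this point, so it cannot hold for every real x for which both sides are defined.
arccos only returns values in [0, π], so arccos(cos(x)) = x holds only for x in that interval, not for all real x.

Conclusion: No, this is NOT an identity.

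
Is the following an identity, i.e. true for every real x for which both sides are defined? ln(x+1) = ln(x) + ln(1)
No, this is NOT an identity.

Claim: ln(x+1) = ln(x) + ln(1).
Test a specific point where both sides are defined: x = 5.
LHS = ln(x+1) ≈ 1.7918
RHS = ln(x) + ln(1) ≈ 1.6094
Since 1.7918 ≠ 1.6094, the equation fails at this point, so it cannot hold for every real x for which both sides are defined.
ln(1) = 0, so the right side is just ln(x), which differs from ln(x+1).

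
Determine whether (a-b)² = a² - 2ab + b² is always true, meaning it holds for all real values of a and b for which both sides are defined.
Yes, this is an identity.

Claim: (a-b)² = a² - 2ab + b².
Reasoning: Expand: (a-b)² = (a-b)(a-b) = a·a - a·b - b·a + b·b = a² - 2ab + b².
So the two sides agree for all real values of a and b for which both sides are defined.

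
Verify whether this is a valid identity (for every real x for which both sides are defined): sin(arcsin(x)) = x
Yes, this is an identity.

Claim: sin(arcsin(x)) = x.
Reasoning: For -1 ≤ x ≤ 1 (where arcsin is defined), arcsin(x) is by definition an angle whose sine equals x. Taking the sine of that angle returns x. (Note the other order, arcsin(sin x) = x, is NOT an identity.)
So the two sides agree for every real x for which both sides are defined.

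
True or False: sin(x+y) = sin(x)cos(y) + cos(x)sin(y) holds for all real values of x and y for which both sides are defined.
True.

Claim: sin(x+y) = sin(x)cos(y) + cos(x)sin(y).
Reasoning: By Euler's formula e^(i(x+y)) = e^(ix)·e^(iy) = (cos x + i·sin x)(cos y + i·sin y). The imaginary part of the left side is sin(x+y); the imaginary part of the product is sin(x)cos(y) + cos(x)sin(y).
So the two sides agree for all real values of x and y for which both sides are defined.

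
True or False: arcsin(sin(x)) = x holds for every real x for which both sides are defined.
Claim: arcsin(sin(x)) = x.
Test a specific point where both sides are defined: x = 3π/4.
LHS = arcsin(sin(x)) ≈ 0.7854
RHS = x ≈ 2.3562
Since 0.7854 ≠ 2.3562, the equation fails at this point, so it cannot hold for every real x for which both sides are defined.
arcsin only returns values in [-π/2, π/2], so arcsin(sin(x)) = x holds only for x in that interval, not for all real x.

Conclusion: False.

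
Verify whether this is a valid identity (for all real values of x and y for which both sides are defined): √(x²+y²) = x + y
No, this is NOT an identity.

Claim: √(x²+y²) = x + y.
Test a specific point where both sides are defined: x = -3, y = 5.
LHS = √(x²+y²) ≈ 5.8310
RHS = x + y ≈ 2.0000
Since 5.8310 ≠ 2.0000, the equation fails at this point, so it cannot hold for all real values of x and y for which both sides are defined.
(x+y)² = x² + 2xy + y², not x² + y², so the square root does not split this way.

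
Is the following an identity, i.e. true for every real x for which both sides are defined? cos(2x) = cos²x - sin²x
Yes, this is an identity.

Claim: cos(2x) = cos²x - sin²x.
Reasoning: Put y = x in the addition formula cos(x+y) = cos(x)cos(y) - sin(x)sin(y): cos(2x) = cos²x - sin²x.
So the two sides agree for every real x for which both sides are defined.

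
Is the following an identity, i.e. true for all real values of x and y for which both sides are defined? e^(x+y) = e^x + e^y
No, this is NOT an identity.

Claim: e^(x+y) = e^x + e^y.
Test a specific point where both sides are defined: x = 1/2, y = 1.
LHS = e^(x+y) ≈ 4.4817
RHS = e^x + e^y ≈ 4.3670
Since 4.4817 ≠ 4.3670, the equation fails at this point, so it cannot hold for all real values of x and y for which both sides are defined.
The correct rule is e^(x+y) = e^x · e^y (a product, not a sum).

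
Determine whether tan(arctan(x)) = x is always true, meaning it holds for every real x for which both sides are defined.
Claim: tan(arctan(x)) = x.
Reasoning: For every real x, arctan(x) is by definition the angle in (-π/2, π/2) whose tangent equals x. Taking the tangent of that angle returns x.
So the two sides agree for every real x for which both sides are defined.

Conclusion: Yes, this is an identity.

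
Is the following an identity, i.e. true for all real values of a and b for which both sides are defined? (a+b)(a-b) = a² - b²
Claim: (a+b)(a-b) = a² - b².
Reasoning: Expand: (a+b)(a-b) = a² - ab + ba - b² = a² - b² (the cross terms cancel).
So the two sides agree for all real values of a and b for which both sides are defined.

Conclusion: Yes, this is an identity.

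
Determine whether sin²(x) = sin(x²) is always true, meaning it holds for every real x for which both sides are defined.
Claim: sin²(x) = sin(x²).
Test a specific point where both sides are defined: x = -π/2.
LHS = sin²(x) ≈ 1.0000
RHS = sin(x²) ≈ 0.6243
Since 1.0000 ≠ 0.6243, the equation fails at this point, so it cannot hold for every real x for which both sides are defined.
sin²(x) means (sin x)², squaring the output; sin(x²) squares the input. These are different functions.

Conclusion: No, this is NOT an identity.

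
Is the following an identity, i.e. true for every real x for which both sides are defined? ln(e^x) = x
Claim: ln(e^x) = x.
Reasoning: ln is the inverse of the exponential: ln(e^x) asks for the exponent p with e^p = e^x, and since e^p is one-to-one that exponent is p = x.
So the two sides agree for every real x for which both sides are defined.

Conclusion: Yes, this is an identity.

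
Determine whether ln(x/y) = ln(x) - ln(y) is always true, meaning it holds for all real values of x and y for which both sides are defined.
Claim: ln(x/y) = ln(x) - ln(y).
Reasoning: Both sides are simultaneously defined only when x, y > 0. Write x = e^p, y = e^q. Then x/y = e^(p-q), so ln(x/y) = p - q = ln(x) - ln(y).
So the two sides agree for all real values of x and y for which both sides are defined.

Conclusion: Yes, this is an identity.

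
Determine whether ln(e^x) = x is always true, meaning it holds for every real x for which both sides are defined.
Claim: ln(e^x) = x.
Reasoning: ln is the inverse of the exponential: ln(e^x) asks for the exponent p with e^p = e^x, and since e^p is one-to-one that exponent is p = x.
So the two sides agree for every real x for which both sides are defined.

Conclusion: Yes, this is an identity.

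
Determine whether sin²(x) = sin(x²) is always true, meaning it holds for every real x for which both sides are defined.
No, this is NOT an identity.

Claim: sin²(x) = sin(x²).
Test a specific point where both sides are defined: x = 2π/3.
LHS = sin²(x) ≈ 0.7500
RHS = sin(x²) ≈ -0.9474
Since 0.7500 ≠ -0.9474, the equation fails at this point, so it cannot hold for every real x for which both sides are defined.
sin²(x) means (sin x)², squaring the output; sin(x²) squares the input. These are different functions.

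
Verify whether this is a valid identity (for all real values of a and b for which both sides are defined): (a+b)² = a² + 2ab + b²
Yes, this is an identity.

Claim: (a+b)² = a² + 2ab + b².
Reasoning: Expand: (a+b)² = (a+b)(a+b) = a·a + a·b + b·a + b·b = a² + 2ab + b².
So the two sides agree for all real values of a and b for which both sides are defined.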